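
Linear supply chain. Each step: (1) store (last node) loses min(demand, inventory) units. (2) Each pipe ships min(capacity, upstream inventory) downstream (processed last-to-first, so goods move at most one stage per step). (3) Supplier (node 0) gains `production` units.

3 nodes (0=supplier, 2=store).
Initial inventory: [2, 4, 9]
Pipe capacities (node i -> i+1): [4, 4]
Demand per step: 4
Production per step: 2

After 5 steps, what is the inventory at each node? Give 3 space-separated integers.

Step 1: demand=4,sold=4 ship[1->2]=4 ship[0->1]=2 prod=2 -> inv=[2 2 9]
Step 2: demand=4,sold=4 ship[1->2]=2 ship[0->1]=2 prod=2 -> inv=[2 2 7]
Step 3: demand=4,sold=4 ship[1->2]=2 ship[0->1]=2 prod=2 -> inv=[2 2 5]
Step 4: demand=4,sold=4 ship[1->2]=2 ship[0->1]=2 prod=2 -> inv=[2 2 3]
Step 5: demand=4,sold=3 ship[1->2]=2 ship[0->1]=2 prod=2 -> inv=[2 2 2]

2 2 2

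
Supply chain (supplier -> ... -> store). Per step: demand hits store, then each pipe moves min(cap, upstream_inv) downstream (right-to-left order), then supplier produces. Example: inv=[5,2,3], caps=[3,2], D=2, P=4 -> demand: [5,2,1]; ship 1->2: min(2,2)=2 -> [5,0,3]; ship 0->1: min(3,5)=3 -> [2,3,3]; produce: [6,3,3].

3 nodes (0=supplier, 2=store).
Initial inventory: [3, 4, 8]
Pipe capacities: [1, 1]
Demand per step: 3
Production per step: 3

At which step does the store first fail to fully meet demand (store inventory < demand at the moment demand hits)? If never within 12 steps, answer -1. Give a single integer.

Step 1: demand=3,sold=3 ship[1->2]=1 ship[0->1]=1 prod=3 -> [5 4 6]
Step 2: demand=3,sold=3 ship[1->2]=1 ship[0->1]=1 prod=3 -> [7 4 4]
Step 3: demand=3,sold=3 ship[1->2]=1 ship[0->1]=1 prod=3 -> [9 4 2]
Step 4: demand=3,sold=2 ship[1->2]=1 ship[0->1]=1 prod=3 -> [11 4 1]
Step 5: demand=3,sold=1 ship[1->2]=1 ship[0->1]=1 prod=3 -> [13 4 1]
Step 6: demand=3,sold=1 ship[1->2]=1 ship[0->1]=1 prod=3 -> [15 4 1]
Step 7: demand=3,sold=1 ship[1->2]=1 ship[0->1]=1 prod=3 -> [17 4 1]
Step 8: demand=3,sold=1 ship[1->2]=1 ship[0->1]=1 prod=3 -> [19 4 1]
Step 9: demand=3,sold=1 ship[1->2]=1 ship[0->1]=1 prod=3 -> [21 4 1]
Step 10: demand=3,sold=1 ship[1->2]=1 ship[0->1]=1 prod=3 -> [23 4 1]
Step 11: demand=3,sold=1 ship[1->2]=1 ship[0->1]=1 prod=3 -> [25 4 1]
Step 12: demand=3,sold=1 ship[1->2]=1 ship[0->1]=1 prod=3 -> [27 4 1]
First stockout at step 4

4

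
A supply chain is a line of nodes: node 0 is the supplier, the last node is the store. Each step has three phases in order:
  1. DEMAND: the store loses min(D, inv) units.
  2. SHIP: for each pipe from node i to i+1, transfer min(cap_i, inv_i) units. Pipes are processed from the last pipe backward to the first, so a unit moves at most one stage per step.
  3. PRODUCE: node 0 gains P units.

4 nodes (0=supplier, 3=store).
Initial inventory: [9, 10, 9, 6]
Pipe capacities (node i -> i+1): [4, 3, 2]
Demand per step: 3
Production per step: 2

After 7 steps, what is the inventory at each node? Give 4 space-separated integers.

Step 1: demand=3,sold=3 ship[2->3]=2 ship[1->2]=3 ship[0->1]=4 prod=2 -> inv=[7 11 10 5]
Step 2: demand=3,sold=3 ship[2->3]=2 ship[1->2]=3 ship[0->1]=4 prod=2 -> inv=[5 12 11 4]
Step 3: demand=3,sold=3 ship[2->3]=2 ship[1->2]=3 ship[0->1]=4 prod=2 -> inv=[3 13 12 3]
Step 4: demand=3,sold=3 ship[2->3]=2 ship[1->2]=3 ship[0->1]=3 prod=2 -> inv=[2 13 13 2]
Step 5: demand=3,sold=2 ship[2->3]=2 ship[1->2]=3 ship[0->1]=2 prod=2 -> inv=[2 12 14 2]
Step 6: demand=3,sold=2 ship[2->3]=2 ship[1->2]=3 ship[0->1]=2 prod=2 -> inv=[2 11 15 2]
Step 7: demand=3,sold=2 ship[2->3]=2 ship[1->2]=3 ship[0->1]=2 prod=2 -> inv=[2 10 16 2]

2 10 16 2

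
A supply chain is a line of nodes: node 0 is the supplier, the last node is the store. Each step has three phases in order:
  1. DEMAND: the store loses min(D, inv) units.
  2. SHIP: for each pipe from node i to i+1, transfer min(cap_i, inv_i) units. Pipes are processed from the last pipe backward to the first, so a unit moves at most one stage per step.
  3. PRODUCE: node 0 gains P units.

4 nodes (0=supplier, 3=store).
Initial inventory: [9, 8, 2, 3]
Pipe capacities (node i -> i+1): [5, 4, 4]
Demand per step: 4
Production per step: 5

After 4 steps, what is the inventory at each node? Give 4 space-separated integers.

Step 1: demand=4,sold=3 ship[2->3]=2 ship[1->2]=4 ship[0->1]=5 prod=5 -> inv=[9 9 4 2]
Step 2: demand=4,sold=2 ship[2->3]=4 ship[1->2]=4 ship[0->1]=5 prod=5 -> inv=[9 10 4 4]
Step 3: demand=4,sold=4 ship[2->3]=4 ship[1->2]=4 ship[0->1]=5 prod=5 -> inv=[9 11 4 4]
Step 4: demand=4,sold=4 ship[2->3]=4 ship[1->2]=4 ship[0->1]=5 prod=5 -> inv=[9 12 4 4]

9 12 4 4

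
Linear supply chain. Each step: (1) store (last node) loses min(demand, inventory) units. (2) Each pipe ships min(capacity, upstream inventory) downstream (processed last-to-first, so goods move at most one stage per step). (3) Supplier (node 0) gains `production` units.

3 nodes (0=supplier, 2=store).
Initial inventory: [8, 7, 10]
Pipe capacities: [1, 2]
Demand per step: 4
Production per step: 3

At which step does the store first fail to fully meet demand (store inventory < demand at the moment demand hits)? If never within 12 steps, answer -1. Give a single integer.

Step 1: demand=4,sold=4 ship[1->2]=2 ship[0->1]=1 prod=3 -> [10 6 8]
Step 2: demand=4,sold=4 ship[1->2]=2 ship[0->1]=1 prod=3 -> [12 5 6]
Step 3: demand=4,sold=4 ship[1->2]=2 ship[0->1]=1 prod=3 -> [14 4 4]
Step 4: demand=4,sold=4 ship[1->2]=2 ship[0->1]=1 prod=3 -> [16 3 2]
Step 5: demand=4,sold=2 ship[1->2]=2 ship[0->1]=1 prod=3 -> [18 2 2]
Step 6: demand=4,sold=2 ship[1->2]=2 ship[0->1]=1 prod=3 -> [20 1 2]
Step 7: demand=4,sold=2 ship[1->2]=1 ship[0->1]=1 prod=3 -> [22 1 1]
Step 8: demand=4,sold=1 ship[1->2]=1 ship[0->1]=1 prod=3 -> [24 1 1]
Step 9: demand=4,sold=1 ship[1->2]=1 ship[0->1]=1 prod=3 -> [26 1 1]
Step 10: demand=4,sold=1 ship[1->2]=1 ship[0->1]=1 prod=3 -> [28 1 1]
Step 11: demand=4,sold=1 ship[1->2]=1 ship[0->1]=1 prod=3 -> [30 1 1]
Step 12: demand=4,sold=1 ship[1->2]=1 ship[0->1]=1 prod=3 -> [32 1 1]
First stockout at step 5

5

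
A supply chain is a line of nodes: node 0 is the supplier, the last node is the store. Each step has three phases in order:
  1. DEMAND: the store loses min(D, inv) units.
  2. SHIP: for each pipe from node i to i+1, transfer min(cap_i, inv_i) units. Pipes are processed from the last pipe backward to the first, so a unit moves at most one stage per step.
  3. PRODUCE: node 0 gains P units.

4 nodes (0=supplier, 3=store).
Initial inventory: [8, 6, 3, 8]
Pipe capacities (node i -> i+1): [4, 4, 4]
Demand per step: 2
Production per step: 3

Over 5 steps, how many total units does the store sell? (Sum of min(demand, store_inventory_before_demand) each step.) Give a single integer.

Step 1: sold=2 (running total=2) -> [7 6 4 9]
Step 2: sold=2 (running total=4) -> [6 6 4 11]
Step 3: sold=2 (running total=6) -> [5 6 4 13]
Step 4: sold=2 (running total=8) -> [4 6 4 15]
Step 5: sold=2 (running total=10) -> [3 6 4 17]

Answer: 10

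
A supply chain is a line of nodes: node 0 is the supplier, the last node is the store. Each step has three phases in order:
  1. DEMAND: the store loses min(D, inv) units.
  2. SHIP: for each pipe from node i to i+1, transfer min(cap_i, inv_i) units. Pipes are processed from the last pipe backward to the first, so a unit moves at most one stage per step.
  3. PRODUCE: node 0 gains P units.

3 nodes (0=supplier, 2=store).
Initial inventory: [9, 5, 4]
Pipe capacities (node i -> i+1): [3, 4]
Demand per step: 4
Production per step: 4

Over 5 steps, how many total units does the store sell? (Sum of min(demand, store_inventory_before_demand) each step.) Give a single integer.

Step 1: sold=4 (running total=4) -> [10 4 4]
Step 2: sold=4 (running total=8) -> [11 3 4]
Step 3: sold=4 (running total=12) -> [12 3 3]
Step 4: sold=3 (running total=15) -> [13 3 3]
Step 5: sold=3 (running total=18) -> [14 3 3]

Answer: 18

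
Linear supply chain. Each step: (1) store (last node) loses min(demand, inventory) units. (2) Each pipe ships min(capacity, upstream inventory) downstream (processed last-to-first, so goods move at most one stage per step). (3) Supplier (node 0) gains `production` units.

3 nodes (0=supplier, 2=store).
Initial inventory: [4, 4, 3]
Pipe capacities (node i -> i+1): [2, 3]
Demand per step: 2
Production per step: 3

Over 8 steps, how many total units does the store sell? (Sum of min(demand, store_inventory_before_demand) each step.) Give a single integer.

Step 1: sold=2 (running total=2) -> [5 3 4]
Step 2: sold=2 (running total=4) -> [6 2 5]
Step 3: sold=2 (running total=6) -> [7 2 5]
Step 4: sold=2 (running total=8) -> [8 2 5]
Step 5: sold=2 (running total=10) -> [9 2 5]
Step 6: sold=2 (running total=12) -> [10 2 5]
Step 7: sold=2 (running total=14) -> [11 2 5]
Step 8: sold=2 (running total=16) -> [12 2 5]

Answer: 16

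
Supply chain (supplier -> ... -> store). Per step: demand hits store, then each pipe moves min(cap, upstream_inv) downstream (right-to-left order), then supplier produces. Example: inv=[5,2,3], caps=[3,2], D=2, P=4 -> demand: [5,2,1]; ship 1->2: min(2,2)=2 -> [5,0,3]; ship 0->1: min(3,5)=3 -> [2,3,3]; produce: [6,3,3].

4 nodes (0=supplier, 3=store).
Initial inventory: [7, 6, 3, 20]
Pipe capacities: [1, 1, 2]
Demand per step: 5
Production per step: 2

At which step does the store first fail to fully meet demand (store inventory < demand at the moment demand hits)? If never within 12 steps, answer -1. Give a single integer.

Step 1: demand=5,sold=5 ship[2->3]=2 ship[1->2]=1 ship[0->1]=1 prod=2 -> [8 6 2 17]
Step 2: demand=5,sold=5 ship[2->3]=2 ship[1->2]=1 ship[0->1]=1 prod=2 -> [9 6 1 14]
Step 3: demand=5,sold=5 ship[2->3]=1 ship[1->2]=1 ship[0->1]=1 prod=2 -> [10 6 1 10]
Step 4: demand=5,sold=5 ship[2->3]=1 ship[1->2]=1 ship[0->1]=1 prod=2 -> [11 6 1 6]
Step 5: demand=5,sold=5 ship[2->3]=1 ship[1->2]=1 ship[0->1]=1 prod=2 -> [12 6 1 2]
Step 6: demand=5,sold=2 ship[2->3]=1 ship[1->2]=1 ship[0->1]=1 prod=2 -> [13 6 1 1]
Step 7: demand=5,sold=1 ship[2->3]=1 ship[1->2]=1 ship[0->1]=1 prod=2 -> [14 6 1 1]
Step 8: demand=5,sold=1 ship[2->3]=1 ship[1->2]=1 ship[0->1]=1 prod=2 -> [15 6 1 1]
Step 9: demand=5,sold=1 ship[2->3]=1 ship[1->2]=1 ship[0->1]=1 prod=2 -> [16 6 1 1]
Step 10: demand=5,sold=1 ship[2->3]=1 ship[1->2]=1 ship[0->1]=1 prod=2 -> [17 6 1 1]
Step 11: demand=5,sold=1 ship[2->3]=1 ship[1->2]=1 ship[0->1]=1 prod=2 -> [18 6 1 1]
Step 12: demand=5,sold=1 ship[2->3]=1 ship[1->2]=1 ship[0->1]=1 prod=2 -> [19 6 1 1]
First stockout at step 6

6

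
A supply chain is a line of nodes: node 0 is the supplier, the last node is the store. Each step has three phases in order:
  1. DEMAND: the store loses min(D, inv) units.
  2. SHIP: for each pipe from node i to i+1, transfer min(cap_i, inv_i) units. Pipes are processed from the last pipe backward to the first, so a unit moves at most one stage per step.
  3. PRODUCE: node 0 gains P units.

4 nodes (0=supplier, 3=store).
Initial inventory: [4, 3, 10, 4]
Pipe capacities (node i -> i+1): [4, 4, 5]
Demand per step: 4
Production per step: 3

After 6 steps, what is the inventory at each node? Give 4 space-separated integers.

Step 1: demand=4,sold=4 ship[2->3]=5 ship[1->2]=3 ship[0->1]=4 prod=3 -> inv=[3 4 8 5]
Step 2: demand=4,sold=4 ship[2->3]=5 ship[1->2]=4 ship[0->1]=3 prod=3 -> inv=[3 3 7 6]
Step 3: demand=4,sold=4 ship[2->3]=5 ship[1->2]=3 ship[0->1]=3 prod=3 -> inv=[3 3 5 7]
Step 4: demand=4,sold=4 ship[2->3]=5 ship[1->2]=3 ship[0->1]=3 prod=3 -> inv=[3 3 3 8]
Step 5: demand=4,sold=4 ship[2->3]=3 ship[1->2]=3 ship[0->1]=3 prod=3 -> inv=[3 3 3 7]
Step 6: demand=4,sold=4 ship[2->3]=3 ship[1->2]=3 ship[0->1]=3 prod=3 -> inv=[3 3 3 6]

3 3 3 6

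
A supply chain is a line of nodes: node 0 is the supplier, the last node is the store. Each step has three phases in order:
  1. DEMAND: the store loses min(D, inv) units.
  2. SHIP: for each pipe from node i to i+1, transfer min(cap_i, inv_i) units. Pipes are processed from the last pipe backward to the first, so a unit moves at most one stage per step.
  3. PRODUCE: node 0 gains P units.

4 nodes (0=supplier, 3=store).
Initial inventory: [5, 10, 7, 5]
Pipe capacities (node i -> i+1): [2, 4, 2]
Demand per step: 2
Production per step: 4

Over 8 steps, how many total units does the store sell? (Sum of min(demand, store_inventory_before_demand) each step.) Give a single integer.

Step 1: sold=2 (running total=2) -> [7 8 9 5]
Step 2: sold=2 (running total=4) -> [9 6 11 5]
Step 3: sold=2 (running total=6) -> [11 4 13 5]
Step 4: sold=2 (running total=8) -> [13 2 15 5]
Step 5: sold=2 (running total=10) -> [15 2 15 5]
Step 6: sold=2 (running total=12) -> [17 2 15 5]
Step 7: sold=2 (running total=14) -> [19 2 15 5]
Step 8: sold=2 (running total=16) -> [21 2 15 5]

Answer: 16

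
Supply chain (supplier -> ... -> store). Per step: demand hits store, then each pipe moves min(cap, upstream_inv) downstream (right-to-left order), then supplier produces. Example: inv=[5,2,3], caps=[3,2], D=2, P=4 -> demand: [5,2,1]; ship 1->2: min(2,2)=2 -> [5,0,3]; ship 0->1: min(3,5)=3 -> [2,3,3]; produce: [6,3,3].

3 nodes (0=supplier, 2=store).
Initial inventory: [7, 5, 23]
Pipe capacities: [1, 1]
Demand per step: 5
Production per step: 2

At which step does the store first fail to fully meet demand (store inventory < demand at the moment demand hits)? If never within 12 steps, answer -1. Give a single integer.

Step 1: demand=5,sold=5 ship[1->2]=1 ship[0->1]=1 prod=2 -> [8 5 19]
Step 2: demand=5,sold=5 ship[1->2]=1 ship[0->1]=1 prod=2 -> [9 5 15]
Step 3: demand=5,sold=5 ship[1->2]=1 ship[0->1]=1 prod=2 -> [10 5 11]
Step 4: demand=5,sold=5 ship[1->2]=1 ship[0->1]=1 prod=2 -> [11 5 7]
Step 5: demand=5,sold=5 ship[1->2]=1 ship[0->1]=1 prod=2 -> [12 5 3]
Step 6: demand=5,sold=3 ship[1->2]=1 ship[0->1]=1 prod=2 -> [13 5 1]
Step 7: demand=5,sold=1 ship[1->2]=1 ship[0->1]=1 prod=2 -> [14 5 1]
Step 8: demand=5,sold=1 ship[1->2]=1 ship[0->1]=1 prod=2 -> [15 5 1]
Step 9: demand=5,sold=1 ship[1->2]=1 ship[0->1]=1 prod=2 -> [16 5 1]
Step 10: demand=5,sold=1 ship[1->2]=1 ship[0->1]=1 prod=2 -> [17 5 1]
Step 11: demand=5,sold=1 ship[1->2]=1 ship[0->1]=1 prod=2 -> [18 5 1]
Step 12: demand=5,sold=1 ship[1->2]=1 ship[0->1]=1 prod=2 -> [19 5 1]
First stockout at step 6

6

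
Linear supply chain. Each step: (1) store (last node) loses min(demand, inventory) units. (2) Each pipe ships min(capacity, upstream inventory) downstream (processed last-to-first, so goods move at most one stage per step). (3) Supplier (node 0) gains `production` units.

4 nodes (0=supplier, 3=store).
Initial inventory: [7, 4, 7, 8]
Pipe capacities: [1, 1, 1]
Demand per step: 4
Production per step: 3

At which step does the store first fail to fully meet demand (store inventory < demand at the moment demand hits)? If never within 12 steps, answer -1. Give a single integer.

Step 1: demand=4,sold=4 ship[2->3]=1 ship[1->2]=1 ship[0->1]=1 prod=3 -> [9 4 7 5]
Step 2: demand=4,sold=4 ship[2->3]=1 ship[1->2]=1 ship[0->1]=1 prod=3 -> [11 4 7 2]
Step 3: demand=4,sold=2 ship[2->3]=1 ship[1->2]=1 ship[0->1]=1 prod=3 -> [13 4 7 1]
Step 4: demand=4,sold=1 ship[2->3]=1 ship[1->2]=1 ship[0->1]=1 prod=3 -> [15 4 7 1]
Step 5: demand=4,sold=1 ship[2->3]=1 ship[1->2]=1 ship[0->1]=1 prod=3 -> [17 4 7 1]
Step 6: demand=4,sold=1 ship[2->3]=1 ship[1->2]=1 ship[0->1]=1 prod=3 -> [19 4 7 1]
Step 7: demand=4,sold=1 ship[2->3]=1 ship[1->2]=1 ship[0->1]=1 prod=3 -> [21 4 7 1]
Step 8: demand=4,sold=1 ship[2->3]=1 ship[1->2]=1 ship[0->1]=1 prod=3 -> [23 4 7 1]
Step 9: demand=4,sold=1 ship[2->3]=1 ship[1->2]=1 ship[0->1]=1 prod=3 -> [25 4 7 1]
Step 10: demand=4,sold=1 ship[2->3]=1 ship[1->2]=1 ship[0->1]=1 prod=3 -> [27 4 7 1]
Step 11: demand=4,sold=1 ship[2->3]=1 ship[1->2]=1 ship[0->1]=1 prod=3 -> [29 4 7 1]
Step 12: demand=4,sold=1 ship[2->3]=1 ship[1->2]=1 ship[0->1]=1 prod=3 -> [31 4 7 1]
First stockout at step 3

3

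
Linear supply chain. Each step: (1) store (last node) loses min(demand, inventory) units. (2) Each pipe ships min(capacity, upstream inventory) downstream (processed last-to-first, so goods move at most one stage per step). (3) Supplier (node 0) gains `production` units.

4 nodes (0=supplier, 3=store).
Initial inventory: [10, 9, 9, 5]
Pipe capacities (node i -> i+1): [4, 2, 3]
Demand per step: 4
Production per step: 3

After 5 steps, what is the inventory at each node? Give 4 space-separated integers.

Step 1: demand=4,sold=4 ship[2->3]=3 ship[1->2]=2 ship[0->1]=4 prod=3 -> inv=[9 11 8 4]
Step 2: demand=4,sold=4 ship[2->3]=3 ship[1->2]=2 ship[0->1]=4 prod=3 -> inv=[8 13 7 3]
Step 3: demand=4,sold=3 ship[2->3]=3 ship[1->2]=2 ship[0->1]=4 prod=3 -> inv=[7 15 6 3]
Step 4: demand=4,sold=3 ship[2->3]=3 ship[1->2]=2 ship[0->1]=4 prod=3 -> inv=[6 17 5 3]
Step 5: demand=4,sold=3 ship[2->3]=3 ship[1->2]=2 ship[0->1]=4 prod=3 -> inv=[5 19 4 3]

5 19 4 3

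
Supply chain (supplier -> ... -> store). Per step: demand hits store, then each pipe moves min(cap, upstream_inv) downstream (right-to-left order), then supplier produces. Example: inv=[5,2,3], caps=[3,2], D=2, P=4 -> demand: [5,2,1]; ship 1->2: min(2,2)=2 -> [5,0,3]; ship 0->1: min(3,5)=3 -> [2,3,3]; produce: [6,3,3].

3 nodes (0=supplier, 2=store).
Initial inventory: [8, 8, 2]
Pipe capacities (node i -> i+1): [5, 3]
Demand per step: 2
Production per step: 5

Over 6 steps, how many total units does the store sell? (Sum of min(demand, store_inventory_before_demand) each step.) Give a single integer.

Step 1: sold=2 (running total=2) -> [8 10 3]
Step 2: sold=2 (running total=4) -> [8 12 4]
Step 3: sold=2 (running total=6) -> [8 14 5]
Step 4: sold=2 (running total=8) -> [8 16 6]
Step 5: sold=2 (running total=10) -> [8 18 7]
Step 6: sold=2 (running total=12) -> [8 20 8]

Answer: 12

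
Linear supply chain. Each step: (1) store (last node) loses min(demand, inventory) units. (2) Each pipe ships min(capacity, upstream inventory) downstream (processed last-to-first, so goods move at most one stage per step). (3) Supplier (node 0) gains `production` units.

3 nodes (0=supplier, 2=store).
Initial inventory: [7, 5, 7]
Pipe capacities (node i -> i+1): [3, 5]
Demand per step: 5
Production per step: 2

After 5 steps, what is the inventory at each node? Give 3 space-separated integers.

Step 1: demand=5,sold=5 ship[1->2]=5 ship[0->1]=3 prod=2 -> inv=[6 3 7]
Step 2: demand=5,sold=5 ship[1->2]=3 ship[0->1]=3 prod=2 -> inv=[5 3 5]
Step 3: demand=5,sold=5 ship[1->2]=3 ship[0->1]=3 prod=2 -> inv=[4 3 3]
Step 4: demand=5,sold=3 ship[1->2]=3 ship[0->1]=3 prod=2 -> inv=[3 3 3]
Step 5: demand=5,sold=3 ship[1->2]=3 ship[0->1]=3 prod=2 -> inv=[2 3 3]

2 3 3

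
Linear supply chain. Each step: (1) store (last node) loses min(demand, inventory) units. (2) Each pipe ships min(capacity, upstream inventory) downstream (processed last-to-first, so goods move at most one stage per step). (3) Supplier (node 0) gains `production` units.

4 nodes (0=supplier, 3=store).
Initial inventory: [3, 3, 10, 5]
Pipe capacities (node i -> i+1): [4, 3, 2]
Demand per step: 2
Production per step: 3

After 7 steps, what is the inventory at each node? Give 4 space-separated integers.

Step 1: demand=2,sold=2 ship[2->3]=2 ship[1->2]=3 ship[0->1]=3 prod=3 -> inv=[3 3 11 5]
Step 2: demand=2,sold=2 ship[2->3]=2 ship[1->2]=3 ship[0->1]=3 prod=3 -> inv=[3 3 12 5]
Step 3: demand=2,sold=2 ship[2->3]=2 ship[1->2]=3 ship[0->1]=3 prod=3 -> inv=[3 3 13 5]
Step 4: demand=2,sold=2 ship[2->3]=2 ship[1->2]=3 ship[0->1]=3 prod=3 -> inv=[3 3 14 5]
Step 5: demand=2,sold=2 ship[2->3]=2 ship[1->2]=3 ship[0->1]=3 prod=3 -> inv=[3 3 15 5]
Step 6: demand=2,sold=2 ship[2->3]=2 ship[1->2]=3 ship[0->1]=3 prod=3 -> inv=[3 3 16 5]
Step 7: demand=2,sold=2 ship[2->3]=2 ship[1->2]=3 ship[0->1]=3 prod=3 -> inv=[3 3 17 5]

3 3 17 5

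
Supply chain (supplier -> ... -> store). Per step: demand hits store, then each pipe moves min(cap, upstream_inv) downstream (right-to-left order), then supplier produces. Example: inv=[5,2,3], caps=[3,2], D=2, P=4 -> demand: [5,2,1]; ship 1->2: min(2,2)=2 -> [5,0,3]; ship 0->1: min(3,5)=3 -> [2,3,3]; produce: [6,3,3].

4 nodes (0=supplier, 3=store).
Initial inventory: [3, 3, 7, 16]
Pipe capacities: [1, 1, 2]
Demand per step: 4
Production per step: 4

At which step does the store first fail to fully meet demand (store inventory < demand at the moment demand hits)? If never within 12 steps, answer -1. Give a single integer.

Step 1: demand=4,sold=4 ship[2->3]=2 ship[1->2]=1 ship[0->1]=1 prod=4 -> [6 3 6 14]
Step 2: demand=4,sold=4 ship[2->3]=2 ship[1->2]=1 ship[0->1]=1 prod=4 -> [9 3 5 12]
Step 3: demand=4,sold=4 ship[2->3]=2 ship[1->2]=1 ship[0->1]=1 prod=4 -> [12 3 4 10]
Step 4: demand=4,sold=4 ship[2->3]=2 ship[1->2]=1 ship[0->1]=1 prod=4 -> [15 3 3 8]
Step 5: demand=4,sold=4 ship[2->3]=2 ship[1->2]=1 ship[0->1]=1 prod=4 -> [18 3 2 6]
Step 6: demand=4,sold=4 ship[2->3]=2 ship[1->2]=1 ship[0->1]=1 prod=4 -> [21 3 1 4]
Step 7: demand=4,sold=4 ship[2->3]=1 ship[1->2]=1 ship[0->1]=1 prod=4 -> [24 3 1 1]
Step 8: demand=4,sold=1 ship[2->3]=1 ship[1->2]=1 ship[0->1]=1 prod=4 -> [27 3 1 1]
Step 9: demand=4,sold=1 ship[2->3]=1 ship[1->2]=1 ship[0->1]=1 prod=4 -> [30 3 1 1]
Step 10: demand=4,sold=1 ship[2->3]=1 ship[1->2]=1 ship[0->1]=1 prod=4 -> [33 3 1 1]
Step 11: demand=4,sold=1 ship[2->3]=1 ship[1->2]=1 ship[0->1]=1 prod=4 -> [36 3 1 1]
Step 12: demand=4,sold=1 ship[2->3]=1 ship[1->2]=1 ship[0->1]=1 prod=4 -> [39 3 1 1]
First stockout at step 8

8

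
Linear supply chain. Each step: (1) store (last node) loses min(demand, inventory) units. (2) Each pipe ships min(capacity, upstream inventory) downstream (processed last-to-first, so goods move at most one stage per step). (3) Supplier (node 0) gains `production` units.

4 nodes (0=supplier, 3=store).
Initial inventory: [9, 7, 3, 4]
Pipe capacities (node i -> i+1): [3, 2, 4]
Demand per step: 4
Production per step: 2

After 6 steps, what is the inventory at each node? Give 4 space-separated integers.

Step 1: demand=4,sold=4 ship[2->3]=3 ship[1->2]=2 ship[0->1]=3 prod=2 -> inv=[8 8 2 3]
Step 2: demand=4,sold=3 ship[2->3]=2 ship[1->2]=2 ship[0->1]=3 prod=2 -> inv=[7 9 2 2]
Step 3: demand=4,sold=2 ship[2->3]=2 ship[1->2]=2 ship[0->1]=3 prod=2 -> inv=[6 10 2 2]
Step 4: demand=4,sold=2 ship[2->3]=2 ship[1->2]=2 ship[0->1]=3 prod=2 -> inv=[5 11 2 2]
Step 5: demand=4,sold=2 ship[2->3]=2 ship[1->2]=2 ship[0->1]=3 prod=2 -> inv=[4 12 2 2]
Step 6: demand=4,sold=2 ship[2->3]=2 ship[1->2]=2 ship[0->1]=3 prod=2 -> inv=[3 13 2 2]

3 13 2 2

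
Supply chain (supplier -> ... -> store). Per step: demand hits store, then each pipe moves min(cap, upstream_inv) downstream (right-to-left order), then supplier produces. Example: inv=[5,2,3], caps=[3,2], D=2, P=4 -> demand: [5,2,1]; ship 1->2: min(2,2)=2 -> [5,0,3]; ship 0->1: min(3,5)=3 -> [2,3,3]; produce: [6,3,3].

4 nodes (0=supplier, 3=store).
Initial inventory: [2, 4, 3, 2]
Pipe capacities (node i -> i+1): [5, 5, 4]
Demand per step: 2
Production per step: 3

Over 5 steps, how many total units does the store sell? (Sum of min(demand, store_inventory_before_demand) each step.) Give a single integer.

Answer: 10

Derivation:
Step 1: sold=2 (running total=2) -> [3 2 4 3]
Step 2: sold=2 (running total=4) -> [3 3 2 5]
Step 3: sold=2 (running total=6) -> [3 3 3 5]
Step 4: sold=2 (running total=8) -> [3 3 3 6]
Step 5: sold=2 (running total=10) -> [3 3 3 7]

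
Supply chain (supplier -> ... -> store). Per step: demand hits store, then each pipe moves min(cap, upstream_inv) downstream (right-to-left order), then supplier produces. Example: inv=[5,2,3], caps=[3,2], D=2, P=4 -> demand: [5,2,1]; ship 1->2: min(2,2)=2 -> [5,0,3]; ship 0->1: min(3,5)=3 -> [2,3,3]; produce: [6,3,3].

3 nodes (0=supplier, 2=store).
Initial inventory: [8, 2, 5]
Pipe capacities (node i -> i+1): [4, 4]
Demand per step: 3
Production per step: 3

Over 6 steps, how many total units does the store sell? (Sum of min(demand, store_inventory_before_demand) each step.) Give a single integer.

Answer: 18

Derivation:
Step 1: sold=3 (running total=3) -> [7 4 4]
Step 2: sold=3 (running total=6) -> [6 4 5]
Step 3: sold=3 (running total=9) -> [5 4 6]
Step 4: sold=3 (running total=12) -> [4 4 7]
Step 5: sold=3 (running total=15) -> [3 4 8]
Step 6: sold=3 (running total=18) -> [3 3 9]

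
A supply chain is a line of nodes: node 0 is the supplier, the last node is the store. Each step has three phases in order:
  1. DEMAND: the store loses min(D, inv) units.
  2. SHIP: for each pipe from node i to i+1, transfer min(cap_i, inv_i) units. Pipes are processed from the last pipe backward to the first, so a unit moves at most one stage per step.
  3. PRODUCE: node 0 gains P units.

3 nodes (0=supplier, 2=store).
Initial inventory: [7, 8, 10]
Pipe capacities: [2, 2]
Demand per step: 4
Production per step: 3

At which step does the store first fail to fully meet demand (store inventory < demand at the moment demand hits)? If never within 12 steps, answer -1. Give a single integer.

Step 1: demand=4,sold=4 ship[1->2]=2 ship[0->1]=2 prod=3 -> [8 8 8]
Step 2: demand=4,sold=4 ship[1->2]=2 ship[0->1]=2 prod=3 -> [9 8 6]
Step 3: demand=4,sold=4 ship[1->2]=2 ship[0->1]=2 prod=3 -> [10 8 4]
Step 4: demand=4,sold=4 ship[1->2]=2 ship[0->1]=2 prod=3 -> [11 8 2]
Step 5: demand=4,sold=2 ship[1->2]=2 ship[0->1]=2 prod=3 -> [12 8 2]
Step 6: demand=4,sold=2 ship[1->2]=2 ship[0->1]=2 prod=3 -> [13 8 2]
Step 7: demand=4,sold=2 ship[1->2]=2 ship[0->1]=2 prod=3 -> [14 8 2]
Step 8: demand=4,sold=2 ship[1->2]=2 ship[0->1]=2 prod=3 -> [15 8 2]
Step 9: demand=4,sold=2 ship[1->2]=2 ship[0->1]=2 prod=3 -> [16 8 2]
Step 10: demand=4,sold=2 ship[1->2]=2 ship[0->1]=2 prod=3 -> [17 8 2]
Step 11: demand=4,sold=2 ship[1->2]=2 ship[0->1]=2 prod=3 -> [18 8 2]
Step 12: demand=4,sold=2 ship[1->2]=2 ship[0->1]=2 prod=3 -> [19 8 2]
First stockout at step 5

5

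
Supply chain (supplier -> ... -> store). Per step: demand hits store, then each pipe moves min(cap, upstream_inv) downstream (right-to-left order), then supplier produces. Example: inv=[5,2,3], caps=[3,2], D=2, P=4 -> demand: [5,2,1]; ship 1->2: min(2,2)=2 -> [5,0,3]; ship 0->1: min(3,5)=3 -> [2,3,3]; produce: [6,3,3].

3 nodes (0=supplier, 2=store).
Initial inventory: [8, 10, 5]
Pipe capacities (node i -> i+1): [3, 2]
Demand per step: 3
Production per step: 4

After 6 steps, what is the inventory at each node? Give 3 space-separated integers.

Step 1: demand=3,sold=3 ship[1->2]=2 ship[0->1]=3 prod=4 -> inv=[9 11 4]
Step 2: demand=3,sold=3 ship[1->2]=2 ship[0->1]=3 prod=4 -> inv=[10 12 3]
Step 3: demand=3,sold=3 ship[1->2]=2 ship[0->1]=3 prod=4 -> inv=[11 13 2]
Step 4: demand=3,sold=2 ship[1->2]=2 ship[0->1]=3 prod=4 -> inv=[12 14 2]
Step 5: demand=3,sold=2 ship[1->2]=2 ship[0->1]=3 prod=4 -> inv=[13 15 2]
Step 6: demand=3,sold=2 ship[1->2]=2 ship[0->1]=3 prod=4 -> inv=[14 16 2]

14 16 2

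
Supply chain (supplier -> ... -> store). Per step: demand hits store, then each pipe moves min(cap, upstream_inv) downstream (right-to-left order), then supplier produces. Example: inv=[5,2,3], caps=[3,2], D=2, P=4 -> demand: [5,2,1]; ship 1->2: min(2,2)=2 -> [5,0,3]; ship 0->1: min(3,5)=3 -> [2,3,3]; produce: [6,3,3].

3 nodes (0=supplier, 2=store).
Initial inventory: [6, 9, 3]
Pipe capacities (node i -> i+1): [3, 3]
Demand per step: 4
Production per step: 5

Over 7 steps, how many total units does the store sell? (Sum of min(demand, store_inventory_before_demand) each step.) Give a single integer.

Step 1: sold=3 (running total=3) -> [8 9 3]
Step 2: sold=3 (running total=6) -> [10 9 3]
Step 3: sold=3 (running total=9) -> [12 9 3]
Step 4: sold=3 (running total=12) -> [14 9 3]
Step 5: sold=3 (running total=15) -> [16 9 3]
Step 6: sold=3 (running total=18) -> [18 9 3]
Step 7: sold=3 (running total=21) -> [20 9 3]

Answer: 21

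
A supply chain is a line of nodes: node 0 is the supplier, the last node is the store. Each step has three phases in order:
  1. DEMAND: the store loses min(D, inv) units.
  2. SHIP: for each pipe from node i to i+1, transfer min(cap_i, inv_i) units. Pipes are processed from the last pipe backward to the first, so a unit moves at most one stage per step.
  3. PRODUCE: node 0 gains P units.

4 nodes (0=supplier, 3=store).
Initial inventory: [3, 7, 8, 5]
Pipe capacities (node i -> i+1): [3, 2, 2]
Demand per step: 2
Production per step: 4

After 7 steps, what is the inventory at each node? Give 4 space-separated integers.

Step 1: demand=2,sold=2 ship[2->3]=2 ship[1->2]=2 ship[0->1]=3 prod=4 -> inv=[4 8 8 5]
Step 2: demand=2,sold=2 ship[2->3]=2 ship[1->2]=2 ship[0->1]=3 prod=4 -> inv=[5 9 8 5]
Step 3: demand=2,sold=2 ship[2->3]=2 ship[1->2]=2 ship[0->1]=3 prod=4 -> inv=[6 10 8 5]
Step 4: demand=2,sold=2 ship[2->3]=2 ship[1->2]=2 ship[0->1]=3 prod=4 -> inv=[7 11 8 5]
Step 5: demand=2,sold=2 ship[2->3]=2 ship[1->2]=2 ship[0->1]=3 prod=4 -> inv=[8 12 8 5]
Step 6: demand=2,sold=2 ship[2->3]=2 ship[1->2]=2 ship[0->1]=3 prod=4 -> inv=[9 13 8 5]
Step 7: demand=2,sold=2 ship[2->3]=2 ship[1->2]=2 ship[0->1]=3 prod=4 -> inv=[10 14 8 5]

10 14 8 5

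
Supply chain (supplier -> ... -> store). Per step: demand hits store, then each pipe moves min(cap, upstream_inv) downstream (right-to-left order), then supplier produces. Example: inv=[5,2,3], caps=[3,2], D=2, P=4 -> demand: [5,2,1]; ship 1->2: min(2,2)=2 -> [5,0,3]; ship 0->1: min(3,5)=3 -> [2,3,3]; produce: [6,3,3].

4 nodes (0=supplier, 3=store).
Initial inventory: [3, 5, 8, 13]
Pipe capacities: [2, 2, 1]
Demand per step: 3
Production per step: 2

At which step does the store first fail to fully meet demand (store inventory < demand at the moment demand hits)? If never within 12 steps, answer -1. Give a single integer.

Step 1: demand=3,sold=3 ship[2->3]=1 ship[1->2]=2 ship[0->1]=2 prod=2 -> [3 5 9 11]
Step 2: demand=3,sold=3 ship[2->3]=1 ship[1->2]=2 ship[0->1]=2 prod=2 -> [3 5 10 9]
Step 3: demand=3,sold=3 ship[2->3]=1 ship[1->2]=2 ship[0->1]=2 prod=2 -> [3 5 11 7]
Step 4: demand=3,sold=3 ship[2->3]=1 ship[1->2]=2 ship[0->1]=2 prod=2 -> [3 5 12 5]
Step 5: demand=3,sold=3 ship[2->3]=1 ship[1->2]=2 ship[0->1]=2 prod=2 -> [3 5 13 3]
Step 6: demand=3,sold=3 ship[2->3]=1 ship[1->2]=2 ship[0->1]=2 prod=2 -> [3 5 14 1]
Step 7: demand=3,sold=1 ship[2->3]=1 ship[1->2]=2 ship[0->1]=2 prod=2 -> [3 5 15 1]
Step 8: demand=3,sold=1 ship[2->3]=1 ship[1->2]=2 ship[0->1]=2 prod=2 -> [3 5 16 1]
Step 9: demand=3,sold=1 ship[2->3]=1 ship[1->2]=2 ship[0->1]=2 prod=2 -> [3 5 17 1]
Step 10: demand=3,sold=1 ship[2->3]=1 ship[1->2]=2 ship[0->1]=2 prod=2 -> [3 5 18 1]
Step 11: demand=3,sold=1 ship[2->3]=1 ship[1->2]=2 ship[0->1]=2 prod=2 -> [3 5 19 1]
Step 12: demand=3,sold=1 ship[2->3]=1 ship[1->2]=2 ship[0->1]=2 prod=2 -> [3 5 20 1]
First stockout at step 7

7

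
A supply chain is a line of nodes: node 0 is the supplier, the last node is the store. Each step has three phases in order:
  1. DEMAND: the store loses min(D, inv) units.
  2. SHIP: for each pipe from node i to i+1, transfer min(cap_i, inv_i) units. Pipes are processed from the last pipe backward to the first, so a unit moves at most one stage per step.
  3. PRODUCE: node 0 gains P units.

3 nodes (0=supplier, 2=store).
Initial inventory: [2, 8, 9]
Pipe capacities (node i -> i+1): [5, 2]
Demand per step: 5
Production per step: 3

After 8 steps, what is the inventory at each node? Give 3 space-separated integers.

Step 1: demand=5,sold=5 ship[1->2]=2 ship[0->1]=2 prod=3 -> inv=[3 8 6]
Step 2: demand=5,sold=5 ship[1->2]=2 ship[0->1]=3 prod=3 -> inv=[3 9 3]
Step 3: demand=5,sold=3 ship[1->2]=2 ship[0->1]=3 prod=3 -> inv=[3 10 2]
Step 4: demand=5,sold=2 ship[1->2]=2 ship[0->1]=3 prod=3 -> inv=[3 11 2]
Step 5: demand=5,sold=2 ship[1->2]=2 ship[0->1]=3 prod=3 -> inv=[3 12 2]
Step 6: demand=5,sold=2 ship[1->2]=2 ship[0->1]=3 prod=3 -> inv=[3 13 2]
Step 7: demand=5,sold=2 ship[1->2]=2 ship[0->1]=3 prod=3 -> inv=[3 14 2]
Step 8: demand=5,sold=2 ship[1->2]=2 ship[0->1]=3 prod=3 -> inv=[3 15 2]

3 15 2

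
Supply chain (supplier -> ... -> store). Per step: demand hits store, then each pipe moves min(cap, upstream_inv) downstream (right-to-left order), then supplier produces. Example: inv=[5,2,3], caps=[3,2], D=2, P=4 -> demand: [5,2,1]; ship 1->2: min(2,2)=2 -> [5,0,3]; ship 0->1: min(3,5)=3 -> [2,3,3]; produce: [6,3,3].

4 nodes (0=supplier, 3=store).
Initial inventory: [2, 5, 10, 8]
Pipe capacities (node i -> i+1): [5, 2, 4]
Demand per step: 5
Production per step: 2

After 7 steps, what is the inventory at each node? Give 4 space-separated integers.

Step 1: demand=5,sold=5 ship[2->3]=4 ship[1->2]=2 ship[0->1]=2 prod=2 -> inv=[2 5 8 7]
Step 2: demand=5,sold=5 ship[2->3]=4 ship[1->2]=2 ship[0->1]=2 prod=2 -> inv=[2 5 6 6]
Step 3: demand=5,sold=5 ship[2->3]=4 ship[1->2]=2 ship[0->1]=2 prod=2 -> inv=[2 5 4 5]
Step 4: demand=5,sold=5 ship[2->3]=4 ship[1->2]=2 ship[0->1]=2 prod=2 -> inv=[2 5 2 4]
Step 5: demand=5,sold=4 ship[2->3]=2 ship[1->2]=2 ship[0->1]=2 prod=2 -> inv=[2 5 2 2]
Step 6: demand=5,sold=2 ship[2->3]=2 ship[1->2]=2 ship[0->1]=2 prod=2 -> inv=[2 5 2 2]
Step 7: demand=5,sold=2 ship[2->3]=2 ship[1->2]=2 ship[0->1]=2 prod=2 -> inv=[2 5 2 2]

2 5 2 2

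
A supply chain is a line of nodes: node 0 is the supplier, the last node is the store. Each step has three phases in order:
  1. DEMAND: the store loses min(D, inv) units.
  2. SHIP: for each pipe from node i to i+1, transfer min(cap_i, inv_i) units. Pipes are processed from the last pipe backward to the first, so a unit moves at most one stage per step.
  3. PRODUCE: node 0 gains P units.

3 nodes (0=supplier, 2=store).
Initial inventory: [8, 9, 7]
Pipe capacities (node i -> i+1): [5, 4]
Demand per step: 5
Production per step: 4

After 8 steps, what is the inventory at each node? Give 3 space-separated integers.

Step 1: demand=5,sold=5 ship[1->2]=4 ship[0->1]=5 prod=4 -> inv=[7 10 6]
Step 2: demand=5,sold=5 ship[1->2]=4 ship[0->1]=5 prod=4 -> inv=[6 11 5]
Step 3: demand=5,sold=5 ship[1->2]=4 ship[0->1]=5 prod=4 -> inv=[5 12 4]
Step 4: demand=5,sold=4 ship[1->2]=4 ship[0->1]=5 prod=4 -> inv=[4 13 4]
Step 5: demand=5,sold=4 ship[1->2]=4 ship[0->1]=4 prod=4 -> inv=[4 13 4]
Step 6: demand=5,sold=4 ship[1->2]=4 ship[0->1]=4 prod=4 -> inv=[4 13 4]
Step 7: demand=5,sold=4 ship[1->2]=4 ship[0->1]=4 prod=4 -> inv=[4 13 4]
Step 8: demand=5,sold=4 ship[1->2]=4 ship[0->1]=4 prod=4 -> inv=[4 13 4]

4 13 4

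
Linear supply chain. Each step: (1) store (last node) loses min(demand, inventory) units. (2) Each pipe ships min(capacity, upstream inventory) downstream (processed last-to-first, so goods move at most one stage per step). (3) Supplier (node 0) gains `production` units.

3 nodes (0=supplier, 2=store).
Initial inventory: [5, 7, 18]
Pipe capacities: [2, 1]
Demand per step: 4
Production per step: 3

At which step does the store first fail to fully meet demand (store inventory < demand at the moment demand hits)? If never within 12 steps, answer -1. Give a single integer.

Step 1: demand=4,sold=4 ship[1->2]=1 ship[0->1]=2 prod=3 -> [6 8 15]
Step 2: demand=4,sold=4 ship[1->2]=1 ship[0->1]=2 prod=3 -> [7 9 12]
Step 3: demand=4,sold=4 ship[1->2]=1 ship[0->1]=2 prod=3 -> [8 10 9]
Step 4: demand=4,sold=4 ship[1->2]=1 ship[0->1]=2 prod=3 -> [9 11 6]
Step 5: demand=4,sold=4 ship[1->2]=1 ship[0->1]=2 prod=3 -> [10 12 3]
Step 6: demand=4,sold=3 ship[1->2]=1 ship[0->1]=2 prod=3 -> [11 13 1]
Step 7: demand=4,sold=1 ship[1->2]=1 ship[0->1]=2 prod=3 -> [12 14 1]
Step 8: demand=4,sold=1 ship[1->2]=1 ship[0->1]=2 prod=3 -> [13 15 1]
Step 9: demand=4,sold=1 ship[1->2]=1 ship[0->1]=2 prod=3 -> [14 16 1]
Step 10: demand=4,sold=1 ship[1->2]=1 ship[0->1]=2 prod=3 -> [15 17 1]
Step 11: demand=4,sold=1 ship[1->2]=1 ship[0->1]=2 prod=3 -> [16 18 1]
Step 12: demand=4,sold=1 ship[1->2]=1 ship[0->1]=2 prod=3 -> [17 19 1]
First stockout at step 6

6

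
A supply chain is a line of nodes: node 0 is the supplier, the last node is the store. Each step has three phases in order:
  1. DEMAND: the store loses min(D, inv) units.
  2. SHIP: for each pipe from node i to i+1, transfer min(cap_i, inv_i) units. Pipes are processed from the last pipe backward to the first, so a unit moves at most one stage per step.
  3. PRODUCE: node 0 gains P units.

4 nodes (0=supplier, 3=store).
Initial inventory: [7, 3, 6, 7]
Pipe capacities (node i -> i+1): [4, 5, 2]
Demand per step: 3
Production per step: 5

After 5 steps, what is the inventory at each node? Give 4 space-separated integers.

Step 1: demand=3,sold=3 ship[2->3]=2 ship[1->2]=3 ship[0->1]=4 prod=5 -> inv=[8 4 7 6]
Step 2: demand=3,sold=3 ship[2->3]=2 ship[1->2]=4 ship[0->1]=4 prod=5 -> inv=[9 4 9 5]
Step 3: demand=3,sold=3 ship[2->3]=2 ship[1->2]=4 ship[0->1]=4 prod=5 -> inv=[10 4 11 4]
Step 4: demand=3,sold=3 ship[2->3]=2 ship[1->2]=4 ship[0->1]=4 prod=5 -> inv=[11 4 13 3]
Step 5: demand=3,sold=3 ship[2->3]=2 ship[1->2]=4 ship[0->1]=4 prod=5 -> inv=[12 4 15 2]

12 4 15 2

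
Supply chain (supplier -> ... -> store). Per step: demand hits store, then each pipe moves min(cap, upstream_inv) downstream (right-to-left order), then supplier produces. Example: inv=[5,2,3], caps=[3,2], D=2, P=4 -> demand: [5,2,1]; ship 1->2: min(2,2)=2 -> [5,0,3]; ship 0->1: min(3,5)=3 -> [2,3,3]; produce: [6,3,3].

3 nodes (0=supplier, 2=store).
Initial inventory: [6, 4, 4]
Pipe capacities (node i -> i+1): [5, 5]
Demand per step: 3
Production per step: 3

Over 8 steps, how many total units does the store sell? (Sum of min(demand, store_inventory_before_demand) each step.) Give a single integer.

Step 1: sold=3 (running total=3) -> [4 5 5]
Step 2: sold=3 (running total=6) -> [3 4 7]
Step 3: sold=3 (running total=9) -> [3 3 8]
Step 4: sold=3 (running total=12) -> [3 3 8]
Step 5: sold=3 (running total=15) -> [3 3 8]
Step 6: sold=3 (running total=18) -> [3 3 8]
Step 7: sold=3 (running total=21) -> [3 3 8]
Step 8: sold=3 (running total=24) -> [3 3 8]

Answer: 24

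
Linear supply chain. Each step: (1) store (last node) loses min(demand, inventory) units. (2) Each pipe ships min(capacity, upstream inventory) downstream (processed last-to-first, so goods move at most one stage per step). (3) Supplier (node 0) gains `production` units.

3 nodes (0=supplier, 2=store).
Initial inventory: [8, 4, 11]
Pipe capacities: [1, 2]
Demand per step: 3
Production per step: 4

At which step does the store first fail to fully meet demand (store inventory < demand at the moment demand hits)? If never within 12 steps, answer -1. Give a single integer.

Step 1: demand=3,sold=3 ship[1->2]=2 ship[0->1]=1 prod=4 -> [11 3 10]
Step 2: demand=3,sold=3 ship[1->2]=2 ship[0->1]=1 prod=4 -> [14 2 9]
Step 3: demand=3,sold=3 ship[1->2]=2 ship[0->1]=1 prod=4 -> [17 1 8]
Step 4: demand=3,sold=3 ship[1->2]=1 ship[0->1]=1 prod=4 -> [20 1 6]
Step 5: demand=3,sold=3 ship[1->2]=1 ship[0->1]=1 prod=4 -> [23 1 4]
Step 6: demand=3,sold=3 ship[1->2]=1 ship[0->1]=1 prod=4 -> [26 1 2]
Step 7: demand=3,sold=2 ship[1->2]=1 ship[0->1]=1 prod=4 -> [29 1 1]
Step 8: demand=3,sold=1 ship[1->2]=1 ship[0->1]=1 prod=4 -> [32 1 1]
Step 9: demand=3,sold=1 ship[1->2]=1 ship[0->1]=1 prod=4 -> [35 1 1]
Step 10: demand=3,sold=1 ship[1->2]=1 ship[0->1]=1 prod=4 -> [38 1 1]
Step 11: demand=3,sold=1 ship[1->2]=1 ship[0->1]=1 prod=4 -> [41 1 1]
Step 12: demand=3,sold=1 ship[1->2]=1 ship[0->1]=1 prod=4 -> [44 1 1]
First stockout at step 7

7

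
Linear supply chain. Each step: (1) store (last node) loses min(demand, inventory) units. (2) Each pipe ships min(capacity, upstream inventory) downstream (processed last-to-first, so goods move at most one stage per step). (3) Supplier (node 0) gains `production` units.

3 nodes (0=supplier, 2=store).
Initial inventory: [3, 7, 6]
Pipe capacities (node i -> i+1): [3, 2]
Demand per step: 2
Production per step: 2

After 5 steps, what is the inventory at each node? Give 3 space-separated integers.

Step 1: demand=2,sold=2 ship[1->2]=2 ship[0->1]=3 prod=2 -> inv=[2 8 6]
Step 2: demand=2,sold=2 ship[1->2]=2 ship[0->1]=2 prod=2 -> inv=[2 8 6]
Step 3: demand=2,sold=2 ship[1->2]=2 ship[0->1]=2 prod=2 -> inv=[2 8 6]
Step 4: demand=2,sold=2 ship[1->2]=2 ship[0->1]=2 prod=2 -> inv=[2 8 6]
Step 5: demand=2,sold=2 ship[1->2]=2 ship[0->1]=2 prod=2 -> inv=[2 8 6]

2 8 6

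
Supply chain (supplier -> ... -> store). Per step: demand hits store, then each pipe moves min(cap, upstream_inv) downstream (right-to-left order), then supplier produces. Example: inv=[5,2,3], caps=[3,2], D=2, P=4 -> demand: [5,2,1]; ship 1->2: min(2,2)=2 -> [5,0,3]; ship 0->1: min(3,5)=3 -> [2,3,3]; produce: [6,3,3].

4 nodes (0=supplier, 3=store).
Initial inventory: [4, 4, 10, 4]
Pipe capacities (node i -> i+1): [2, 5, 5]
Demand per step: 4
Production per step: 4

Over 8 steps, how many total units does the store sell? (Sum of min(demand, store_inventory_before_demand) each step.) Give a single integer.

Step 1: sold=4 (running total=4) -> [6 2 9 5]
Step 2: sold=4 (running total=8) -> [8 2 6 6]
Step 3: sold=4 (running total=12) -> [10 2 3 7]
Step 4: sold=4 (running total=16) -> [12 2 2 6]
Step 5: sold=4 (running total=20) -> [14 2 2 4]
Step 6: sold=4 (running total=24) -> [16 2 2 2]
Step 7: sold=2 (running total=26) -> [18 2 2 2]
Step 8: sold=2 (running total=28) -> [20 2 2 2]

Answer: 28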